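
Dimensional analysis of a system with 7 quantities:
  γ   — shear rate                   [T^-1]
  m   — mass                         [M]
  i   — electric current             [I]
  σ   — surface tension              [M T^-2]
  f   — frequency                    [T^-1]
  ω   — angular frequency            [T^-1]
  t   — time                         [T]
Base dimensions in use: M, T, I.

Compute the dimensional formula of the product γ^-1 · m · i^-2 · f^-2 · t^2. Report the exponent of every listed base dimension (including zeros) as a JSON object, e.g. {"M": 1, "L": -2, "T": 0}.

{"M": 1, "T": 5, "I": -2}

Exponent matrix [M,T,I] × [γ,m,i,σ,f,ω,t]:
  M: [ 0  1  0  1  0  0  0]
  T: [-1  0  0 -2 -1 -1  1]
  I: [ 0  0  1  0  0  0  0]
  [M]: (-1)·0+(1)·1+(-2)·0+(-2)·0+(2)·0 = 1
  [T]: (-1)·-1+(1)·0+(-2)·0+(-2)·-1+(2)·1 = 5
  [I]: (-1)·0+(1)·0+(-2)·1+(-2)·0+(2)·0 = -2
⇒ M T^5 I^-2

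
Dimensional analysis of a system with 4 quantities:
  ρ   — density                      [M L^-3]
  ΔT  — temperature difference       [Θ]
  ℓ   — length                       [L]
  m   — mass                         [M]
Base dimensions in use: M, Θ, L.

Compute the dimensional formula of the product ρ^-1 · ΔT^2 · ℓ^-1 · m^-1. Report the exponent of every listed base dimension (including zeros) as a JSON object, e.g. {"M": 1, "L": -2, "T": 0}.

{"M": -2, "Θ": 2, "L": 2}

Exponent matrix [M,Θ,L] × [ρ,ΔT,ℓ,m]:
  M: [ 1  0  0  1]
  Θ: [ 0  1  0  0]
  L: [-3  0  1  0]
  [M]: (-1)·1+(2)·0+(-1)·0+(-1)·1 = -2
  [Θ]: (-1)·0+(2)·1+(-1)·0+(-1)·0 = 2
  [L]: (-1)·-3+(2)·0+(-1)·1+(-1)·0 = 2
⇒ M^-2 Θ^2 L^2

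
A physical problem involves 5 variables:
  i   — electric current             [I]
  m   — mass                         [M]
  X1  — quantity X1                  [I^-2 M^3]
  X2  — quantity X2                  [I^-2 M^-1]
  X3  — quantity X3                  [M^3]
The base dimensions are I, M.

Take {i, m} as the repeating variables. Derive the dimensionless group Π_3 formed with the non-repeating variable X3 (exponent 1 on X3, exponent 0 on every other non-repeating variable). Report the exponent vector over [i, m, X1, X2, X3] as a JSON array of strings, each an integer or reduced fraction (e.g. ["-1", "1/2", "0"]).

Exponent matrix [I,M] × [i,m,X1,X2,X3]:
  I: [ 1  0 -2 -2  0]
  M: [ 0  1  3 -1  3]
RREF → pivots at {i,m} ⇒ r = 2
Repeat: i,m; free: X1,X2,X3
RREF:
  r0: [   1    0   -2   -2    0]
  r1: [   0    1    3   -1    3]
Fix exponent of X3 at 1, X1 at 0, X2 at 0; solve each RREF row for its pivot's exponent:
  r0: exp(i) + (0)·1 = 0 ⇒ exp(i) = 0
  r1: exp(m) + (3)·1 = 0 ⇒ exp(m) = -3
Π_3 = m^-3 · X3

["0", "-3", "0", "0", "1"]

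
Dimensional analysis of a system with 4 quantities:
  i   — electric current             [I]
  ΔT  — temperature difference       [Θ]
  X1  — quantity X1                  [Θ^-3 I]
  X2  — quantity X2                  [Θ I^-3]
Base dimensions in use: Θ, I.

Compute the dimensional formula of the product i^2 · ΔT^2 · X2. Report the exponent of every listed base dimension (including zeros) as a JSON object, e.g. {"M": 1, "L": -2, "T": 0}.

Write exponents as rows Θ,I / cols i,ΔT,X1,X2:
  Θ: [ 0  1 -3  1]
  I: [ 1  0  1 -3]
  [Θ]: (2)·0+(2)·1+(1)·1 = 3
  [I]: (2)·1+(2)·0+(1)·-3 = -1
⇒ Θ^3 I^-1

{"Θ": 3, "I": -1}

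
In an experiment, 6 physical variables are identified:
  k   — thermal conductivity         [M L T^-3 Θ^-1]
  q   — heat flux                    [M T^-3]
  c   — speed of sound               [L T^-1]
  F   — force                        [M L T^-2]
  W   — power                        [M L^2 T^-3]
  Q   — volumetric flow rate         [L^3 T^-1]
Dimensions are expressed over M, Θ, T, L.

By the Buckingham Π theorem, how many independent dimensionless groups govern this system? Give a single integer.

2

Dimensional matrix (M×Θ×T×L by k×q×c×F×W×Q):
  M: [ 1  1  0  1  1  0]
  Θ: [-1  0  0  0  0  0]
  T: [-3 -3 -1 -2 -3 -1]
  L: [ 1  0  1  1  2  3]
Echelon form has 4 nonzero rows (pivots: k,q,c,F)
Π count = n − r = 6 − 4 = 2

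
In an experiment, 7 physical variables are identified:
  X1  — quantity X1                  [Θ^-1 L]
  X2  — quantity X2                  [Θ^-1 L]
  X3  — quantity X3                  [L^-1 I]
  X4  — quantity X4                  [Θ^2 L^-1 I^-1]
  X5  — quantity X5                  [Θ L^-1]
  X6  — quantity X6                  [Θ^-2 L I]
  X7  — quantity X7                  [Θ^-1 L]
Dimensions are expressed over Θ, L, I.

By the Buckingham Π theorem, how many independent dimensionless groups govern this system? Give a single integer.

Write exponents as rows Θ,L,I / cols X1,X2,X3,X4,X5,X6,X7:
  Θ: [-1 -1  0  2  1 -2 -1]
  L: [ 1  1 -1 -1 -1  1  1]
  I: [ 0  0  1 -1  0  1  0]
RREF → pivots at {X1,X3} ⇒ r = 2
n=7, r=2 ⇒ 5 dimensionless groups

5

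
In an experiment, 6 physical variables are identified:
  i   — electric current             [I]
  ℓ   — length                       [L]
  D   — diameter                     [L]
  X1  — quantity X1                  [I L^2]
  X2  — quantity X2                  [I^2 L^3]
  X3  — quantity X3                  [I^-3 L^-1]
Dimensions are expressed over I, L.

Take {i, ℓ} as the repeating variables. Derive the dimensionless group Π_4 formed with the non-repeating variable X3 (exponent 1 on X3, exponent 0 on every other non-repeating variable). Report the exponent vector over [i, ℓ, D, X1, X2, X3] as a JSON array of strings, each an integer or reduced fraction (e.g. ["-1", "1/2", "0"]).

Dimensional matrix (I×L by i×ℓ×D×X1×X2×X3):
  I: [ 1  0  0  1  2 -3]
  L: [ 0  1  1  2  3 -1]
Row reduction gives pivot columns i,ℓ; rank = 2
Pivot set = {i,ℓ}, free = {D,X1,X2,X3}
RREF:
  r0: [   1    0    0    1    2   -3]
  r1: [   0    1    1    2    3   -1]
Fix exponent of X3 at 1, D at 0, X1 at 0, X2 at 0; solve each RREF row for its pivot's exponent:
  r0: exp(i) + (-3)·1 = 0 ⇒ exp(i) = 3
  r1: exp(ℓ) + (-1)·1 = 0 ⇒ exp(ℓ) = 1
Π_4 = i^3 · ℓ · X3

["3", "1", "0", "0", "0", "1"]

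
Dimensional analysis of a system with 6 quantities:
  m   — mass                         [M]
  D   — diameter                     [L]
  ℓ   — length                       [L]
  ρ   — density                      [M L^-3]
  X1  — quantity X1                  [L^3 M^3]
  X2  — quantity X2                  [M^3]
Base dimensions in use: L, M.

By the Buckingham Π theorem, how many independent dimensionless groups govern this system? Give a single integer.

4

Write exponents as rows L,M / cols m,D,ℓ,ρ,X1,X2:
  L: [ 0  1  1 -3  3  0]
  M: [ 1  0  0  1  3  3]
RREF → pivots at {m,D} ⇒ r = 2
Π count = n − r = 6 − 2 = 4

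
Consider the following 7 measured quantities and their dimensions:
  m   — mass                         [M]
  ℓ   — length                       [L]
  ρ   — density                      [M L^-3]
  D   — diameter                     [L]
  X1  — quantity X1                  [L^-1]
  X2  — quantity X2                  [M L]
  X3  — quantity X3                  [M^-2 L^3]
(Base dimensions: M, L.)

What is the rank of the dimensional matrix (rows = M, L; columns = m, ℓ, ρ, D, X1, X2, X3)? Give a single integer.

Dimensional matrix (M×L by m×ℓ×ρ×D×X1×X2×X3):
  M: [ 1  0  1  0  0  1 -2]
  L: [ 0  1 -3  1 -1  1  3]
Echelon form has 2 nonzero rows (pivots: m,ℓ)

2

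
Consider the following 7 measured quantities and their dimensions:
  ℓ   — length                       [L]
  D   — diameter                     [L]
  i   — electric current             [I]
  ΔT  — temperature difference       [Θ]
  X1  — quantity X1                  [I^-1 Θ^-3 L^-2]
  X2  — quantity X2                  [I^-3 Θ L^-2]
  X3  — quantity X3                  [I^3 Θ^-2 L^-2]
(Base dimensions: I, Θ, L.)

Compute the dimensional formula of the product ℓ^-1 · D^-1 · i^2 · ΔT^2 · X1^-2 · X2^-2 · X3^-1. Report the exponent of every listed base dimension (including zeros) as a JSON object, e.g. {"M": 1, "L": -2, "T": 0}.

Dimensional matrix (I×Θ×L by ℓ×D×i×ΔT×X1×X2×X3):
  I: [ 0  0  1  0 -1 -3  3]
  Θ: [ 0  0  0  1 -3  1 -2]
  L: [ 1  1  0  0 -2 -2 -2]
  [I]: (-1)·0+(-1)·0+(2)·1+(2)·0+(-2)·-1+(-2)·-3+(-1)·3 = 7
  [Θ]: (-1)·0+(-1)·0+(2)·0+(2)·1+(-2)·-3+(-2)·1+(-1)·-2 = 8
  [L]: (-1)·1+(-1)·1+(2)·0+(2)·0+(-2)·-2+(-2)·-2+(-1)·-2 = 8
⇒ I^7 Θ^8 L^8

{"I": 7, "Θ": 8, "L": 8}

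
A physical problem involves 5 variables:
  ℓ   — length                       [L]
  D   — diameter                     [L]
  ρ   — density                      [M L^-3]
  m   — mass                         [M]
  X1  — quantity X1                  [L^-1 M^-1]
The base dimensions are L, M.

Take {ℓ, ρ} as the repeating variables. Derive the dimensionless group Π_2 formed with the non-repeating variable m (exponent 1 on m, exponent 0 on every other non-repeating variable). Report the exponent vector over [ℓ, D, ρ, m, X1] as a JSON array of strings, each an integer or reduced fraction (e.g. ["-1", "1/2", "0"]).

["-3", "0", "-1", "1", "0"]

Exponent matrix [L,M] × [ℓ,D,ρ,m,X1]:
  L: [ 1  1 -3  0 -1]
  M: [ 0  0  1  1 -1]
Row reduction gives pivot columns ℓ,ρ; rank = 2
Repeat: ℓ,ρ; free: D,m,X1
RREF:
  r0: [   1    1    0    3   -4]
  r1: [   0    0    1    1   -1]
Fix exponent of m at 1, D at 0, X1 at 0; solve each RREF row for its pivot's exponent:
  r0: exp(ℓ) + (3)·1 = 0 ⇒ exp(ℓ) = -3
  r1: exp(ρ) + (1)·1 = 0 ⇒ exp(ρ) = -1
Π_2 = ℓ^-3 · ρ^-1 · m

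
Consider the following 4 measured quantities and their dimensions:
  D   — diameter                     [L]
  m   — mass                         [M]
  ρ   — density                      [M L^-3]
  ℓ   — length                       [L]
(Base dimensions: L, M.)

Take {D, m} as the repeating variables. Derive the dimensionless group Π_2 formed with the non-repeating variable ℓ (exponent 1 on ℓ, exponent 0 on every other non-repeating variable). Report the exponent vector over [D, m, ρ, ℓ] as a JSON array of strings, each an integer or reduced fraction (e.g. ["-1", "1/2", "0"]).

["-1", "0", "0", "1"]

Exponent matrix [L,M] × [D,m,ρ,ℓ]:
  L: [ 1  0 -3  1]
  M: [ 0  1  1  0]
Row reduction gives pivot columns D,m; rank = 2
Pivot set = {D,m}, free = {ρ,ℓ}
RREF:
  r0: [   1    0   -3    1]
  r1: [   0    1    1    0]
Fix exponent of ℓ at 1, ρ at 0; solve each RREF row for its pivot's exponent:
  r0: exp(D) + (1)·1 = 0 ⇒ exp(D) = -1
  r1: exp(m) + (0)·1 = 0 ⇒ exp(m) = 0
Π_2 = D^-1 · ℓ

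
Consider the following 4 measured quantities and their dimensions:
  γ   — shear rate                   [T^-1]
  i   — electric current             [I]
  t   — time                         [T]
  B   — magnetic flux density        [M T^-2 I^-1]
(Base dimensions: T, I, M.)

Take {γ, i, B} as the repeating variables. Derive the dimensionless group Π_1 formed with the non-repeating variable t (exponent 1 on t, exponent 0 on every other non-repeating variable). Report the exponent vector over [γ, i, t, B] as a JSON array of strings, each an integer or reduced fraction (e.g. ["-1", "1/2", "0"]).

Dimensional matrix (T×I×M by γ×i×t×B):
  T: [-1  0  1 -2]
  I: [ 0  1  0 -1]
  M: [ 0  0  0  1]
RREF → pivots at {γ,i,B} ⇒ r = 3
Repeat: γ,i,B; free: t
RREF:
  r0: [   1    0   -1    0]
  r1: [   0    1    0    0]
  r2: [   0    0    0    1]
Fix exponent of t at 1; solve each RREF row for its pivot's exponent:
  r0: exp(γ) + (-1)·1 = 0 ⇒ exp(γ) = 1
  r1: exp(i) + (0)·1 = 0 ⇒ exp(i) = 0
  r2: exp(B) + (0)·1 = 0 ⇒ exp(B) = 0
Π_1 = γ · t

["1", "0", "1", "0"]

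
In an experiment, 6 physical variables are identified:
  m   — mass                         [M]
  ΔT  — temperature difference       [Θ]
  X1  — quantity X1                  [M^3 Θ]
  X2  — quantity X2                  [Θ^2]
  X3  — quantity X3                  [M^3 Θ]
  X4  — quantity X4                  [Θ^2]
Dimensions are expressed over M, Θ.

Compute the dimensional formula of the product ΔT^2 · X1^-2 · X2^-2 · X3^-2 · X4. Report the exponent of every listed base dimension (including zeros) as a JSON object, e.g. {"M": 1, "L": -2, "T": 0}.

{"M": -12, "Θ": -4}

Exponent matrix [M,Θ] × [m,ΔT,X1,X2,X3,X4]:
  M: [ 1  0  3  0  3  0]
  Θ: [ 0  1  1  2  1  2]
  [M]: (2)·0+(-2)·3+(-2)·0+(-2)·3+(1)·0 = -12
  [Θ]: (2)·1+(-2)·1+(-2)·2+(-2)·1+(1)·2 = -4
⇒ M^-12 Θ^-4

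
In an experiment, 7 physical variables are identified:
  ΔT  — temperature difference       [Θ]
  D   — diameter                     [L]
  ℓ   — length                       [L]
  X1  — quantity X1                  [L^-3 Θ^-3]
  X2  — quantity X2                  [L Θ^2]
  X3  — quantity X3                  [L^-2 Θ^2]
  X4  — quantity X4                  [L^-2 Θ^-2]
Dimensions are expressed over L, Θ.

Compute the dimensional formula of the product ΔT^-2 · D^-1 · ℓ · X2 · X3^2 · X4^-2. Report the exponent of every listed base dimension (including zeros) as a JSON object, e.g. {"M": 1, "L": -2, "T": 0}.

Dimensional matrix (L×Θ by ΔT×D×ℓ×X1×X2×X3×X4):
  L: [ 0  1  1 -3  1 -2 -2]
  Θ: [ 1  0  0 -3  2  2 -2]
  [L]: (-2)·0+(-1)·1+(1)·1+(1)·1+(2)·-2+(-2)·-2 = 1
  [Θ]: (-2)·1+(-1)·0+(1)·0+(1)·2+(2)·2+(-2)·-2 = 8
⇒ L Θ^8

{"L": 1, "Θ": 8}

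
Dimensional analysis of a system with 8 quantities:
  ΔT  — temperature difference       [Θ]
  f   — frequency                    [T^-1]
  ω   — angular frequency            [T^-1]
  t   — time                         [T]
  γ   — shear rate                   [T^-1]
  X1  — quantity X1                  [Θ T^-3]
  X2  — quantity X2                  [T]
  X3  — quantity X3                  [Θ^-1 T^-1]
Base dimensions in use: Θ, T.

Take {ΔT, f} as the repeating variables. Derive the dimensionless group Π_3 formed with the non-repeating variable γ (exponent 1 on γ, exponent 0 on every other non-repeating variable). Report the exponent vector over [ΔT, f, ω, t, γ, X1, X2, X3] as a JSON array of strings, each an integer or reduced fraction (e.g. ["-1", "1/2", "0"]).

Dimensional matrix (Θ×T by ΔT×f×ω×t×γ×X1×X2×X3):
  Θ: [ 1  0  0  0  0  1  0 -1]
  T: [ 0 -1 -1  1 -1 -3  1 -1]
Echelon form has 2 nonzero rows (pivots: ΔT,f)
Repeat: ΔT,f; free: ω,t,γ,X1,X2,X3
RREF:
  r0: [   1    0    0    0    0    1    0   -1]
  r1: [   0    1    1   -1    1    3   -1    1]
Fix exponent of γ at 1, ω at 0, t at 0, X1 at 0, X2 at 0, X3 at 0; solve each RREF row for its pivot's exponent:
  r0: exp(ΔT) + (0)·1 = 0 ⇒ exp(ΔT) = 0
  r1: exp(f) + (1)·1 = 0 ⇒ exp(f) = -1
Π_3 = f^-1 · γ

["0", "-1", "0", "0", "1", "0", "0", "0"]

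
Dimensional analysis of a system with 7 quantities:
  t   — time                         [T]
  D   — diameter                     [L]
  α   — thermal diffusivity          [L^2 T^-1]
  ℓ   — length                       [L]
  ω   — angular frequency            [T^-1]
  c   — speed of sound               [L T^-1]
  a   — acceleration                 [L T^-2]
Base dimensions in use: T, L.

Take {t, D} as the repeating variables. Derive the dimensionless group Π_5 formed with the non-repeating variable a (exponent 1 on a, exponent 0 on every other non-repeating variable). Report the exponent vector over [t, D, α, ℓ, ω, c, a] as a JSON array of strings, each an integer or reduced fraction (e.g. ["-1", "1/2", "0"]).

["2", "-1", "0", "0", "0", "0", "1"]

Exponent matrix [T,L] × [t,D,α,ℓ,ω,c,a]:
  T: [ 1  0 -1  0 -1 -1 -2]
  L: [ 0  1  2  1  0  1  1]
RREF → pivots at {t,D} ⇒ r = 2
Repeat: t,D; free: α,ℓ,ω,c,a
RREF:
  r0: [   1    0   -1    0   -1   -1   -2]
  r1: [   0    1    2    1    0    1    1]
Fix exponent of a at 1, α at 0, ℓ at 0, ω at 0, c at 0; solve each RREF row for its pivot's exponent:
  r0: exp(t) + (-2)·1 = 0 ⇒ exp(t) = 2
  r1: exp(D) + (1)·1 = 0 ⇒ exp(D) = -1
Π_5 = t^2 · D^-1 · a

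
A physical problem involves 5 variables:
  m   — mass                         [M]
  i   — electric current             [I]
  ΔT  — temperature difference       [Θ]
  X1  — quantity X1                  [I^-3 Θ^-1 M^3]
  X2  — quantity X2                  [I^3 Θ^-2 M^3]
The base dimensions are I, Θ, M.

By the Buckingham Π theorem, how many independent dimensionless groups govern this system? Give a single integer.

2

Exponent matrix [I,Θ,M] × [m,i,ΔT,X1,X2]:
  I: [ 0  1  0 -3  3]
  Θ: [ 0  0  1 -1 -2]
  M: [ 1  0  0  3  3]
Row reduction gives pivot columns m,i,ΔT; rank = 3
Π count = n − r = 5 − 3 = 2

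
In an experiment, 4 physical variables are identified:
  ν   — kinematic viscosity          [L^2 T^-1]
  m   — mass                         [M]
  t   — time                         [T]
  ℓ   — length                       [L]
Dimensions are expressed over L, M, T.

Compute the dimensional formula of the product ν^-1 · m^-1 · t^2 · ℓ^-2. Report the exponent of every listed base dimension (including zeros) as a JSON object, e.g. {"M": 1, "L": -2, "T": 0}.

Write exponents as rows L,M,T / cols ν,m,t,ℓ:
  L: [ 2  0  0  1]
  M: [ 0  1  0  0]
  T: [-1  0  1  0]
  [L]: (-1)·2+(-1)·0+(2)·0+(-2)·1 = -4
  [M]: (-1)·0+(-1)·1+(2)·0+(-2)·0 = -1
  [T]: (-1)·-1+(-1)·0+(2)·1+(-2)·0 = 3
⇒ L^-4 M^-1 T^3

{"L": -4, "M": -1, "T": 3}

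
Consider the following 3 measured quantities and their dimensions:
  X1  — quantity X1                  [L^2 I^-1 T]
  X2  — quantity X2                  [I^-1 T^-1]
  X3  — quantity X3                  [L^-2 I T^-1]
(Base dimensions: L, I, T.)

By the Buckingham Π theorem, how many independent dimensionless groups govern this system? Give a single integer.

1

Exponent matrix [L,I,T] × [X1,X2,X3]:
  L: [ 2  0 -2]
  I: [-1 -1  1]
  T: [ 1 -1 -1]
Echelon form has 2 nonzero rows (pivots: X1,X2)
3 vars − rank 2 = 1 Π group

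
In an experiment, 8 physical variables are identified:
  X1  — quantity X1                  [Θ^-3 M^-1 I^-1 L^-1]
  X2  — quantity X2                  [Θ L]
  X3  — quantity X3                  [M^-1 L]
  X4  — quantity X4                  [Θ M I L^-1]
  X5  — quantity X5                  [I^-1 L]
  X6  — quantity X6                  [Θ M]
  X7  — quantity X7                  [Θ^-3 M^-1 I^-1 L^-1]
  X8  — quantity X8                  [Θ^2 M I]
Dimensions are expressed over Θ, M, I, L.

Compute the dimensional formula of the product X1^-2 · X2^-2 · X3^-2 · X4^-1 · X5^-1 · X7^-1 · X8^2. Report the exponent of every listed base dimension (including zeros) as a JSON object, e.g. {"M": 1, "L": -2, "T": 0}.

Dimensional matrix (Θ×M×I×L by X1×X2×X3×X4×X5×X6×X7×X8):
  Θ: [-3  1  0  1  0  1 -3  2]
  M: [-1  0 -1  1  0  1 -1  1]
  I: [-1  0  0  1 -1  0 -1  1]
  L: [-1  1  1 -1  1  0 -1  0]
  [Θ]: (-2)·-3+(-2)·1+(-2)·0+(-1)·1+(-1)·0+(-1)·-3+(2)·2 = 10
  [M]: (-2)·-1+(-2)·0+(-2)·-1+(-1)·1+(-1)·0+(-1)·-1+(2)·1 = 6
  [I]: (-2)·-1+(-2)·0+(-2)·0+(-1)·1+(-1)·-1+(-1)·-1+(2)·1 = 5
  [L]: (-2)·-1+(-2)·1+(-2)·1+(-1)·-1+(-1)·1+(-1)·-1+(2)·0 = -1
⇒ Θ^10 M^6 I^5 L^-1

{"Θ": 10, "M": 6, "I": 5, "L": -1}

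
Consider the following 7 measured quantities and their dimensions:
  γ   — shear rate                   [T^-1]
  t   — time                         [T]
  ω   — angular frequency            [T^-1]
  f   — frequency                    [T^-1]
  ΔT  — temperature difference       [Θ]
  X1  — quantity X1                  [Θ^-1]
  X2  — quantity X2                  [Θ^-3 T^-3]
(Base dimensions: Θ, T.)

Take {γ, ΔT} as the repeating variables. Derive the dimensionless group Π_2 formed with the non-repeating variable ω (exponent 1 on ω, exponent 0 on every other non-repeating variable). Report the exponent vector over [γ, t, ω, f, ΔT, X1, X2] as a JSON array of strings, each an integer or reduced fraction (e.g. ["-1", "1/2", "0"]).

["-1", "0", "1", "0", "0", "0", "0"]

Dimensional matrix (Θ×T by γ×t×ω×f×ΔT×X1×X2):
  Θ: [ 0  0  0  0  1 -1 -3]
  T: [-1  1 -1 -1  0  0 -3]
Echelon form has 2 nonzero rows (pivots: γ,ΔT)
Repeat: γ,ΔT; free: t,ω,f,X1,X2
RREF:
  r0: [   1   -1    1    1    0    0    3]
  r1: [   0    0    0    0    1   -1   -3]
Fix exponent of ω at 1, t at 0, f at 0, X1 at 0, X2 at 0; solve each RREF row for its pivot's exponent:
  r0: exp(γ) + (1)·1 = 0 ⇒ exp(γ) = -1
  r1: exp(ΔT) + (0)·1 = 0 ⇒ exp(ΔT) = 0
Π_2 = γ^-1 · ω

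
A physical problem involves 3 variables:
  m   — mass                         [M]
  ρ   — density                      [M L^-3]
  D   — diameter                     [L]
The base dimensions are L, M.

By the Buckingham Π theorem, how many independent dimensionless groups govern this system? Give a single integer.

Dimensional matrix (L×M by m×ρ×D):
  L: [ 0 -3  1]
  M: [ 1  1  0]
Echelon form has 2 nonzero rows (pivots: m,ρ)
Π count = n − r = 3 − 2 = 1

1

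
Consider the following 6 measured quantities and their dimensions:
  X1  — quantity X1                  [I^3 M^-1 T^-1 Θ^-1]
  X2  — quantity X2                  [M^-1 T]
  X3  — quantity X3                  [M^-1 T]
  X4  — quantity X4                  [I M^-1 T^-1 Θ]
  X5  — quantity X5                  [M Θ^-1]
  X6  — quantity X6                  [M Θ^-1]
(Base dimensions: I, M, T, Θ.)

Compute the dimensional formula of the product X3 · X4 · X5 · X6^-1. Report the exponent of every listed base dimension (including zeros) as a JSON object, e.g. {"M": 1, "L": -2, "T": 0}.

Dimensional matrix (I×M×T×Θ by X1×X2×X3×X4×X5×X6):
  I: [ 3  0  0  1  0  0]
  M: [-1 -1 -1 -1  1  1]
  T: [-1  1  1 -1  0  0]
  Θ: [-1  0  0  1 -1 -1]
  [I]: (1)·0+(1)·1+(1)·0+(-1)·0 = 1
  [M]: (1)·-1+(1)·-1+(1)·1+(-1)·1 = -2
  [T]: (1)·1+(1)·-1+(1)·0+(-1)·0 = 0
  [Θ]: (1)·0+(1)·1+(1)·-1+(-1)·-1 = 1
⇒ I M^-2 Θ

{"I": 1, "M": -2, "T": 0, "Θ": 1}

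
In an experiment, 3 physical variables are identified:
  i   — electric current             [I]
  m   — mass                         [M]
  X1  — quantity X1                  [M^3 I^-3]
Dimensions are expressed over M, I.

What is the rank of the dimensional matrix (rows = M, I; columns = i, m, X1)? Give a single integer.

Dimensional matrix (M×I by i×m×X1):
  M: [ 0  1  3]
  I: [ 1  0 -3]
RREF → pivots at {i,m} ⇒ r = 2

2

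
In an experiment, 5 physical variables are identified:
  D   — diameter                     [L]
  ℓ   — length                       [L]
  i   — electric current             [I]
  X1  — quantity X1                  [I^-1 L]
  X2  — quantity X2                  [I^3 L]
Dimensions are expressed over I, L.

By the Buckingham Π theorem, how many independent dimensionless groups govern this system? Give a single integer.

3

Dimensional matrix (I×L by D×ℓ×i×X1×X2):
  I: [ 0  0  1 -1  3]
  L: [ 1  1  0  1  1]
Row reduction gives pivot columns D,i; rank = 2
5 vars − rank 2 = 3 Π groups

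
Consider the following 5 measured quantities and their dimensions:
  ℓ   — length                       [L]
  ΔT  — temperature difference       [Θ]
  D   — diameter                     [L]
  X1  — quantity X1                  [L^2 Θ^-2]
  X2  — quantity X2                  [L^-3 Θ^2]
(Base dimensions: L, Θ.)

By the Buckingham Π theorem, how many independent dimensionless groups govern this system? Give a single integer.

Dimensional matrix (L×Θ by ℓ×ΔT×D×X1×X2):
  L: [ 1  0  1  2 -3]
  Θ: [ 0  1  0 -2  2]
RREF → pivots at {ℓ,ΔT} ⇒ r = 2
Π count = n − r = 5 − 2 = 3

3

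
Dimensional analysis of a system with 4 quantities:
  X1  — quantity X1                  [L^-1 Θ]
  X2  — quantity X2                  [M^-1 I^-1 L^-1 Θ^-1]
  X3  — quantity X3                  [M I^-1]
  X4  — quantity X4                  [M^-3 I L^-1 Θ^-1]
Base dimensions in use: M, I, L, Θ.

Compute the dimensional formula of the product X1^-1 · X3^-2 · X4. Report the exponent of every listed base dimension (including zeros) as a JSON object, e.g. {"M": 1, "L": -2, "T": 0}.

Write exponents as rows M,I,L,Θ / cols X1,X2,X3,X4:
  M: [ 0 -1  1 -3]
  I: [ 0 -1 -1  1]
  L: [-1 -1  0 -1]
  Θ: [ 1 -1  0 -1]
  [M]: (-1)·0+(-2)·1+(1)·-3 = -5
  [I]: (-1)·0+(-2)·-1+(1)·1 = 3
  [L]: (-1)·-1+(-2)·0+(1)·-1 = 0
  [Θ]: (-1)·1+(-2)·0+(1)·-1 = -2
⇒ M^-5 I^3 Θ^-2

{"M": -5, "I": 3, "L": 0, "Θ": -2}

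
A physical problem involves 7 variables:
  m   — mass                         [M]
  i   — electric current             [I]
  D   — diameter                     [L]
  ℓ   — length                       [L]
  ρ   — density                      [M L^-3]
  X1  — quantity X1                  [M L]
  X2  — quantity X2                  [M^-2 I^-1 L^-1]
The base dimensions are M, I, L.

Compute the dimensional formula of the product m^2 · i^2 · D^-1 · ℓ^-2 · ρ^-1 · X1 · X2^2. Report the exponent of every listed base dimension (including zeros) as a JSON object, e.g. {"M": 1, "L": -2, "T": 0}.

{"M": -2, "I": 0, "L": -1}

Exponent matrix [M,I,L] × [m,i,D,ℓ,ρ,X1,X2]:
  M: [ 1  0  0  0  1  1 -2]
  I: [ 0  1  0  0  0  0 -1]
  L: [ 0  0  1  1 -3  1 -1]
  [M]: (2)·1+(2)·0+(-1)·0+(-2)·0+(-1)·1+(1)·1+(2)·-2 = -2
  [I]: (2)·0+(2)·1+(-1)·0+(-2)·0+(-1)·0+(1)·0+(2)·-1 = 0
  [L]: (2)·0+(2)·0+(-1)·1+(-2)·1+(-1)·-3+(1)·1+(2)·-1 = -1
⇒ M^-2 L^-1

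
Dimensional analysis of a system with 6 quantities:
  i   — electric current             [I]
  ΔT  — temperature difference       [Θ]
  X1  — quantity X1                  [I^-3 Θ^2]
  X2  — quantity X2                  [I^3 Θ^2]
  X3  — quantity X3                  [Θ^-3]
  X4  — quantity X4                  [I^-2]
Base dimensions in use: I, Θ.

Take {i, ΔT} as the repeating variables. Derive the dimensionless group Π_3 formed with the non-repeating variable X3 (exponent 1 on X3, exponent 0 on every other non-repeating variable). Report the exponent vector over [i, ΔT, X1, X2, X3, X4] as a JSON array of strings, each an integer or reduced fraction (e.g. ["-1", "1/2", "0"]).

["0", "3", "0", "0", "1", "0"]

Exponent matrix [I,Θ] × [i,ΔT,X1,X2,X3,X4]:
  I: [ 1  0 -3  3  0 -2]
  Θ: [ 0  1  2  2 -3  0]
RREF → pivots at {i,ΔT} ⇒ r = 2
Pivot set = {i,ΔT}, free = {X1,X2,X3,X4}
RREF:
  r0: [   1    0   -3    3    0   -2]
  r1: [   0    1    2    2   -3    0]
Fix exponent of X3 at 1, X1 at 0, X2 at 0, X4 at 0; solve each RREF row for its pivot's exponent:
  r0: exp(i) + (0)·1 = 0 ⇒ exp(i) = 0
  r1: exp(ΔT) + (-3)·1 = 0 ⇒ exp(ΔT) = 3
Π_3 = ΔT^3 · X3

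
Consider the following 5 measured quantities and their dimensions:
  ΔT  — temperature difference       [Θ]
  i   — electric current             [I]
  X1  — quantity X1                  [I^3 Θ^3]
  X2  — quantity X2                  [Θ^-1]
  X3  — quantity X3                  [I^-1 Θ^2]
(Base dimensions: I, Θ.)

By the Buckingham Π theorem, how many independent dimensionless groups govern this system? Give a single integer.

Write exponents as rows I,Θ / cols ΔT,i,X1,X2,X3:
  I: [ 0  1  3  0 -1]
  Θ: [ 1  0  3 -1  2]
Row reduction gives pivot columns ΔT,i; rank = 2
Π count = n − r = 5 − 2 = 3

3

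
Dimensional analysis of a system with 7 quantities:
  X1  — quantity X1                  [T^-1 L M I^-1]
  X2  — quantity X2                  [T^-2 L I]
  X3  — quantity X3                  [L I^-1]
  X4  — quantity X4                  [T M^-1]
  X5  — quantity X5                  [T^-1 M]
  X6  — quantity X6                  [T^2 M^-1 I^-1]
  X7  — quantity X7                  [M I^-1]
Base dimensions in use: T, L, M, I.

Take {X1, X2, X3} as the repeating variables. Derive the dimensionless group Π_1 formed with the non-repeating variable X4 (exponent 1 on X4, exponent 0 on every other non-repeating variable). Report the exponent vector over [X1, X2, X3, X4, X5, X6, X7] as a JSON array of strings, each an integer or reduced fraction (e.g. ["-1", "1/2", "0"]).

Dimensional matrix (T×L×M×I by X1×X2×X3×X4×X5×X6×X7):
  T: [-1 -2  0  1 -1  2  0]
  L: [ 1  1  1  0  0  0  0]
  M: [ 1  0  0 -1  1 -1  1]
  I: [-1  1 -1  0  0 -1 -1]
Row reduction gives pivot columns X1,X2,X3; rank = 3
Repeat: X1,X2,X3; free: X4,X5,X6,X7
RREF:
  r0: [   1    0    0   -1    1   -1    1]
  r1: [   0    1    0    0    0 -1/2 -1/2]
  r2: [   0    0    1    1   -1  3/2 -1/2]
  r3: [   0    0    0    0    0    0    0]
Fix exponent of X4 at 1, X5 at 0, X6 at 0, X7 at 0; solve each RREF row for its pivot's exponent:
  r0: exp(X1) + (-1)·1 = 0 ⇒ exp(X1) = 1
  r1: exp(X2) + (0)·1 = 0 ⇒ exp(X2) = 0
  r2: exp(X3) + (1)·1 = 0 ⇒ exp(X3) = -1
Π_1 = X1 · X3^-1 · X4

["1", "0", "-1", "1", "0", "0", "0"]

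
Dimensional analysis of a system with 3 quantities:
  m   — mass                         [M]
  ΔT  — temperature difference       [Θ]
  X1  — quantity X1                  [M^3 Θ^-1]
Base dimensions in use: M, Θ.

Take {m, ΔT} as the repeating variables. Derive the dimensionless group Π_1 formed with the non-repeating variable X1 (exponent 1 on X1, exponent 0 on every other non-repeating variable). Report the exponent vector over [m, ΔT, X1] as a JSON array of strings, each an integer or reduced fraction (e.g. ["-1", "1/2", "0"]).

["-3", "1", "1"]

Exponent matrix [M,Θ] × [m,ΔT,X1]:
  M: [ 1  0  3]
  Θ: [ 0  1 -1]
Row reduction gives pivot columns m,ΔT; rank = 2
Pivot set = {m,ΔT}, free = {X1}
RREF:
  r0: [   1    0    3]
  r1: [   0    1   -1]
Fix exponent of X1 at 1; solve each RREF row for its pivot's exponent:
  r0: exp(m) + (3)·1 = 0 ⇒ exp(m) = -3
  r1: exp(ΔT) + (-1)·1 = 0 ⇒ exp(ΔT) = 1
Π_1 = m^-3 · ΔT · X1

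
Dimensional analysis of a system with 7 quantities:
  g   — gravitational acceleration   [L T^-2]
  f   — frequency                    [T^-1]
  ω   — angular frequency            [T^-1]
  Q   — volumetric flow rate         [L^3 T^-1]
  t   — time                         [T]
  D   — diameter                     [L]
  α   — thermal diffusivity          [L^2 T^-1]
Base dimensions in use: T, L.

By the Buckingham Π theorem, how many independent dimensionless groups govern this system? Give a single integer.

5

Dimensional matrix (T×L by g×f×ω×Q×t×D×α):
  T: [-2 -1 -1 -1  1  0 -1]
  L: [ 1  0  0  3  0  1  2]
Row reduction gives pivot columns g,f; rank = 2
Π count = n − r = 7 − 2 = 5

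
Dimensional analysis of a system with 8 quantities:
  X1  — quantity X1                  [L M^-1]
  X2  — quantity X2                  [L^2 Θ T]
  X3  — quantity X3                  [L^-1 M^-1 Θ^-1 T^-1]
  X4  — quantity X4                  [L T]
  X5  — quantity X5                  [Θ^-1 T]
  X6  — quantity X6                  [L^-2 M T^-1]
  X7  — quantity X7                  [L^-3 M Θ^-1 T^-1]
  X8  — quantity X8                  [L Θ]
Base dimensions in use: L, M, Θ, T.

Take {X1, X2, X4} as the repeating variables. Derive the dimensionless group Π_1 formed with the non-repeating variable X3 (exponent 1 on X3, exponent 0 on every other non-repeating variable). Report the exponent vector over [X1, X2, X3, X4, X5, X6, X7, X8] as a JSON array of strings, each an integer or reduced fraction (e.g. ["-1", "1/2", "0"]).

Exponent matrix [L,M,Θ,T] × [X1,X2,X3,X4,X5,X6,X7,X8]:
  L: [ 1  2 -1  1  0 -2 -3  1]
  M: [-1  0 -1  0  0  1  1  0]
  Θ: [ 0  1 -1  0 -1  0 -1  1]
  T: [ 0  1 -1  1  1 -1 -1  0]
RREF → pivots at {X1,X2,X4} ⇒ r = 3
Repeat: X1,X2,X4; free: X3,X5,X6,X7,X8
RREF:
  r0: [   1    0    1    0    0   -1   -1    0]
  r1: [   0    1   -1    0   -1    0   -1    1]
  r2: [   0    0    0    1    2   -1    0   -1]
  r3: [   0    0    0    0    0    0    0    0]
Fix exponent of X3 at 1, X5 at 0, X6 at 0, X7 at 0, X8 at 0; solve each RREF row for its pivot's exponent:
  r0: exp(X1) + (1)·1 = 0 ⇒ exp(X1) = -1
  r1: exp(X2) + (-1)·1 = 0 ⇒ exp(X2) = 1
  r2: exp(X4) + (0)·1 = 0 ⇒ exp(X4) = 0
Π_1 = X1^-1 · X2 · X3

["-1", "1", "1", "0", "0", "0", "0", "0"]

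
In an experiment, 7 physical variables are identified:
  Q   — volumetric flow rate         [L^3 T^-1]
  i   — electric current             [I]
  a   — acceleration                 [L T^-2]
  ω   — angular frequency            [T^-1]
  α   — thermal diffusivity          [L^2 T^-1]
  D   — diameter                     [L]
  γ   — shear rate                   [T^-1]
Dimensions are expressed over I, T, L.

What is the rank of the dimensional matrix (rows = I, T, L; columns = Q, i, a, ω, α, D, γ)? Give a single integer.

Exponent matrix [I,T,L] × [Q,i,a,ω,α,D,γ]:
  I: [ 0  1  0  0  0  0  0]
  T: [-1  0 -2 -1 -1  0 -1]
  L: [ 3  0  1  0  2  1  0]
Echelon form has 3 nonzero rows (pivots: Q,i,a)

3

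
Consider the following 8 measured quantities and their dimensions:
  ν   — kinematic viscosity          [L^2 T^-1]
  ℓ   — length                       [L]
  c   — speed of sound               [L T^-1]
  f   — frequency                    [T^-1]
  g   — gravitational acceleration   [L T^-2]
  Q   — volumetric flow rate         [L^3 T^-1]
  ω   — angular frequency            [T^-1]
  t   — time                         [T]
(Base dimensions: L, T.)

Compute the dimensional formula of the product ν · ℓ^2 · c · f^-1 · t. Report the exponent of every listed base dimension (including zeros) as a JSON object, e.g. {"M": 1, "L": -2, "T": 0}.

Write exponents as rows L,T / cols ν,ℓ,c,f,g,Q,ω,t:
  L: [ 2  1  1  0  1  3  0  0]
  T: [-1  0 -1 -1 -2 -1 -1  1]
  [L]: (1)·2+(2)·1+(1)·1+(-1)·0+(1)·0 = 5
  [T]: (1)·-1+(2)·0+(1)·-1+(-1)·-1+(1)·1 = 0
⇒ L^5

{"L": 5, "T": 0}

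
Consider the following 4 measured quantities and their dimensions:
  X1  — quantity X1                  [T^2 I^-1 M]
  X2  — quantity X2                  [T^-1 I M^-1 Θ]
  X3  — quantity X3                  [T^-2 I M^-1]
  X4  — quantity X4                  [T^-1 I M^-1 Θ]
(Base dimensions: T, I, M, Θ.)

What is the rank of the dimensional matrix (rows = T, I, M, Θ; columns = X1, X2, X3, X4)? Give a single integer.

2

Exponent matrix [T,I,M,Θ] × [X1,X2,X3,X4]:
  T: [ 2 -1 -2 -1]
  I: [-1  1  1  1]
  M: [ 1 -1 -1 -1]
  Θ: [ 0  1  0  1]
Row reduction gives pivot columns X1,X2; rank = 2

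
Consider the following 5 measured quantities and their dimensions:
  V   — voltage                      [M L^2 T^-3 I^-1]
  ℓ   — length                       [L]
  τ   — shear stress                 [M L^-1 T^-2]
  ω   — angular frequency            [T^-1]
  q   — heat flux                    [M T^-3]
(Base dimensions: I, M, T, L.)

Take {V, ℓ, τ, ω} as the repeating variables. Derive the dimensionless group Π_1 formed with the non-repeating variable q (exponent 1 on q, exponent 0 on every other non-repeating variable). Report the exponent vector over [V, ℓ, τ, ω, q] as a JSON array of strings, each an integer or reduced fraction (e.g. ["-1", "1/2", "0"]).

["0", "-1", "-1", "-1", "1"]

Dimensional matrix (I×M×T×L by V×ℓ×τ×ω×q):
  I: [-1  0  0  0  0]
  M: [ 1  0  1  0  1]
  T: [-3  0 -2 -1 -3]
  L: [ 2  1 -1  0  0]
RREF → pivots at {V,ℓ,τ,ω} ⇒ r = 4
Pivot set = {V,ℓ,τ,ω}, free = {q}
RREF:
  r0: [   1    0    0    0    0]
  r1: [   0    1    0    0    1]
  r2: [   0    0    1    0    1]
  r3: [   0    0    0    1    1]
Fix exponent of q at 1; solve each RREF row for its pivot's exponent:
  r0: exp(V) + (0)·1 = 0 ⇒ exp(V) = 0
  r1: exp(ℓ) + (1)·1 = 0 ⇒ exp(ℓ) = -1
  r2: exp(τ) + (1)·1 = 0 ⇒ exp(τ) = -1
  r3: exp(ω) + (1)·1 = 0 ⇒ exp(ω) = -1
Π_1 = ℓ^-1 · τ^-1 · ω^-1 · q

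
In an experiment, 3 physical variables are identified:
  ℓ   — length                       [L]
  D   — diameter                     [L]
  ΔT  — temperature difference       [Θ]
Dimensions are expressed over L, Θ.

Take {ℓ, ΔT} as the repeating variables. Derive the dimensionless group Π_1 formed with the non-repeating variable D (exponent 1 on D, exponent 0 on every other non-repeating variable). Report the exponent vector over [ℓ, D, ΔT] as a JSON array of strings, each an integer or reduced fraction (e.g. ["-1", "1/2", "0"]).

Dimensional matrix (L×Θ by ℓ×D×ΔT):
  L: [ 1  1  0]
  Θ: [ 0  0  1]
Echelon form has 2 nonzero rows (pivots: ℓ,ΔT)
Repeat: ℓ,ΔT; free: D
RREF:
  r0: [   1    1    0]
  r1: [   0    0    1]
Fix exponent of D at 1; solve each RREF row for its pivot's exponent:
  r0: exp(ℓ) + (1)·1 = 0 ⇒ exp(ℓ) = -1
  r1: exp(ΔT) + (0)·1 = 0 ⇒ exp(ΔT) = 0
Π_1 = ℓ^-1 · D

["-1", "1", "0"]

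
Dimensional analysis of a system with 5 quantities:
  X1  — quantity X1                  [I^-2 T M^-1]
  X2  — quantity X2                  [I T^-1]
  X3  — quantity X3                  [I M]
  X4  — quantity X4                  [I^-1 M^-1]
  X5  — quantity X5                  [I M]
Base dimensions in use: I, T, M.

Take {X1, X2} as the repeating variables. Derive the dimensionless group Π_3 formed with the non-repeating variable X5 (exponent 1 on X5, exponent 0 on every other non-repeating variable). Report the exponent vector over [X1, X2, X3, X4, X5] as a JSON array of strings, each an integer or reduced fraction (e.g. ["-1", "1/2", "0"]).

["1", "1", "0", "0", "1"]

Write exponents as rows I,T,M / cols X1,X2,X3,X4,X5:
  I: [-2  1  1 -1  1]
  T: [ 1 -1  0  0  0]
  M: [-1  0  1 -1  1]
Row reduction gives pivot columns X1,X2; rank = 2
Pivot set = {X1,X2}, free = {X3,X4,X5}
RREF:
  r0: [   1    0   -1    1   -1]
  r1: [   0    1   -1    1   -1]
  r2: [   0    0    0    0    0]
Fix exponent of X5 at 1, X3 at 0, X4 at 0; solve each RREF row for its pivot's exponent:
  r0: exp(X1) + (-1)·1 = 0 ⇒ exp(X1) = 1
  r1: exp(X2) + (-1)·1 = 0 ⇒ exp(X2) = 1
Π_3 = X1 · X2 · X5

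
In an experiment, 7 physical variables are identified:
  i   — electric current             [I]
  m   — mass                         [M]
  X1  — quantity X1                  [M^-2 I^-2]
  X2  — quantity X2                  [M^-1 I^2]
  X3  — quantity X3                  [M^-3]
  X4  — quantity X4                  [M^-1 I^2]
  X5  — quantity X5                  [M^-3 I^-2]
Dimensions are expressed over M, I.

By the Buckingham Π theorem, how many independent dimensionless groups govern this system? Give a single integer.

5

Exponent matrix [M,I] × [i,m,X1,X2,X3,X4,X5]:
  M: [ 0  1 -2 -1 -3 -1 -3]
  I: [ 1  0 -2  2  0  2 -2]
Echelon form has 2 nonzero rows (pivots: i,m)
7 vars − rank 2 = 5 Π groups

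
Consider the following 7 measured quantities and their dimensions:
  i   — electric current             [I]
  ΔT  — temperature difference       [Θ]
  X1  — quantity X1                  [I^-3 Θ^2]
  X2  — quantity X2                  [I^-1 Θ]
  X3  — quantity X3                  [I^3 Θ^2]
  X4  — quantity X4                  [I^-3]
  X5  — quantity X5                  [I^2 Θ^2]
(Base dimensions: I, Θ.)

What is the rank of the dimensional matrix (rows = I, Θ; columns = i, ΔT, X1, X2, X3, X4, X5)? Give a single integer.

Dimensional matrix (I×Θ by i×ΔT×X1×X2×X3×X4×X5):
  I: [ 1  0 -3 -1  3 -3  2]
  Θ: [ 0  1  2  1  2  0  2]
Echelon form has 2 nonzero rows (pivots: i,ΔT)

2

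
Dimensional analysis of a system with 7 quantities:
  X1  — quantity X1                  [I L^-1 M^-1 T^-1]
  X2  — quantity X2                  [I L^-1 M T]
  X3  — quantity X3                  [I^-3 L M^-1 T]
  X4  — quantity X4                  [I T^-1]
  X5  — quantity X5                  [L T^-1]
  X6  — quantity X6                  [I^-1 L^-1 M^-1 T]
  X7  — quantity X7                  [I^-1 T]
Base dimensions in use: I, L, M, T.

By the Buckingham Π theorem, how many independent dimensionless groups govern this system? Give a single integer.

4

Write exponents as rows I,L,M,T / cols X1,X2,X3,X4,X5,X6,X7:
  I: [ 1  1 -3  1  0 -1 -1]
  L: [-1 -1  1  0  1 -1  0]
  M: [-1  1 -1  0  0 -1  0]
  T: [-1  1  1 -1 -1  1  1]
Row reduction gives pivot columns X1,X2,X3; rank = 3
Π count = n − r = 7 − 3 = 4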